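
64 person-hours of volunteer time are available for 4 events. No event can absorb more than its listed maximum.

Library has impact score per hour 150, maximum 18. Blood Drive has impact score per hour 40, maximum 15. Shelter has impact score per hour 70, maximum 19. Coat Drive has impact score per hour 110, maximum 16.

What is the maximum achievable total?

Rank by impact score per hour: Library 150 > Coat Drive 110 > Shelter 70 > Blood Drive 40.
Library takes 18 to reach its cap of 18 → 46 left.
Coat Drive: +16 to 16 (cap) → 30 left.
Shelter: +19 to 19 (cap) → 11 left.
Blood Drive has room for 15 but only 11 remain, so it gets 11.
Total = 150×18 + 40×11 + 70×19 + 110×16 = 6230.

6230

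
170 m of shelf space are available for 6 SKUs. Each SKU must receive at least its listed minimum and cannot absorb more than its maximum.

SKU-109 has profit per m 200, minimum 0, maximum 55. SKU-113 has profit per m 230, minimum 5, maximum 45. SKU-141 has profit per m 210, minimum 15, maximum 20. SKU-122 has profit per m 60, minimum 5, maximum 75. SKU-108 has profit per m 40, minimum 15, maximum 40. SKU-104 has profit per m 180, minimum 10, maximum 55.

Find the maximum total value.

31850

Meeting every minimum uses 0+5+15+5+15+10 = 50 m, leaving 120.
Highest profit per m first: SKU-113 230 > SKU-141 210 > SKU-109 200 > SKU-104 180 > SKU-122 60 > SKU-108 40.
Give SKU-113 40 more to hit its cap of 45 — 80 left.
SKU-141: +5 to 20 (cap) — 75 left.
SKU-109 takes 55 more to reach its cap of 55 — 20 left.
SKU-104: +20 (room for 45) → 30. Pool exhausted.
Total = 200×55 + 230×45 + 210×20 + 60×5 + 40×15 + 180×30 = 31850.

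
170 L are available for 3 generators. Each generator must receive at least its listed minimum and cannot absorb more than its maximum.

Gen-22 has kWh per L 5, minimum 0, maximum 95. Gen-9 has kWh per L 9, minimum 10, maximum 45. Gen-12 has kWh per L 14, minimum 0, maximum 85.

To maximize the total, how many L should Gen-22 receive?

Meeting every minimum uses 0+10+0 = 10 L, leaving 160.
Rank by kWh per L: Gen-12 14 > Gen-9 9 > Gen-22 5.
Gen-12: +85 to 85 (cap) ; 75 left.
Give Gen-9 35 more to hit its cap of 45 ; 40 left.
Only 40 left; Gen-22 takes them to reach 40.

40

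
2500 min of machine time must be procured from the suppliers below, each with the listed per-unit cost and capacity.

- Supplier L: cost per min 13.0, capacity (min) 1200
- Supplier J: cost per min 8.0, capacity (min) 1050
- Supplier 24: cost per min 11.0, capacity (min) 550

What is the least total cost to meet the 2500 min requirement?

26150

Fill from the cheapest supplier first.
Supplier J at 8.0: take all 1050 min — 1450 still needed.
Supplier 24 at 11.0: take all 550 min — 900 still needed.
Supplier L at 13.0: take 900 of its 1200 — requirement met.
Cost = 1050×8.0 + 550×11.0 + 900×13.0 = 26150.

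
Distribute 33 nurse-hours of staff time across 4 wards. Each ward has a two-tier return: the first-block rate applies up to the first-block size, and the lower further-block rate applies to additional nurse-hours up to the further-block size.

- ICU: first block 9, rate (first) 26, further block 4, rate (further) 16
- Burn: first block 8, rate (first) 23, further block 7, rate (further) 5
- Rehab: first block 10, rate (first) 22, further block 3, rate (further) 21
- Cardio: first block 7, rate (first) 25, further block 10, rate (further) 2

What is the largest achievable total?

791

Rank every tier by rate: ICU/tier1 26 > Cardio/tier1 25 > Burn/tier1 23 > Rehab/tier1 22 > Rehab/tier2 21 > ICU/tier2 16 > Burn/tier2 5 > Cardio/tier2 2.
ICU tier1 at 26: fill all 9 ; 24 left.
Cardio/tier1 (25): +7 ; 17 left.
Fill Burn tier1 block (8 at 23) ; 9 left.
Rehab tier1 at 22: only 9 left, fill 9.
Total = 26×9 + 25×7 + 23×8 + 22×9 = 791.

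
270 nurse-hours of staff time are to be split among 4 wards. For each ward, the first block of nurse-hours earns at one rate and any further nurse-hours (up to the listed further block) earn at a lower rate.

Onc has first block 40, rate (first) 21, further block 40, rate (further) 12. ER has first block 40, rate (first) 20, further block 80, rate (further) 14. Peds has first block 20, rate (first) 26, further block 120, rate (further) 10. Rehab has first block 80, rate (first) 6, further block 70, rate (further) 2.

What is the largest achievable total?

4260

Order all 8 blocks by rate: Peds/first 26 > Onc/first 21 > ER/first 20 > ER/second 14 > Onc/second 12 > Peds/second 10 > Rehab/first 6 > Rehab/second 2.
Peds first at 26: fill all 20 → 250 left.
Onc/first (21): +40 → 210 left.
Fill ER first block (40 at 20) → 170 left.
Fill ER second block (80 at 14) → 90 left.
Onc/second (12): +40 → 50 left.
50 remain; put them into Peds second at 10.
Total = 26×20 + 21×40 + 20×40 + 14×80 + 12×40 + 10×50 = 4260.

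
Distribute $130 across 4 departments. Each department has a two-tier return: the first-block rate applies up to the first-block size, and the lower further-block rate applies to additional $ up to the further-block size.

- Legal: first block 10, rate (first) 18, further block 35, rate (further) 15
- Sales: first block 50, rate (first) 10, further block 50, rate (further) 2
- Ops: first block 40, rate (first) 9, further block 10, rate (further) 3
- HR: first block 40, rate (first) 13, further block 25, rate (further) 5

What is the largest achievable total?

Rank every tier by rate: Legal/tier1 18 > Legal/tier2 15 > HR/tier1 13 > Sales/tier1 10 > Ops/tier1 9 > HR/tier2 5 > Ops/tier2 3 > Sales/tier2 2.
Legal tier1 at 18: fill all 10 → 120 left.
Legal/tier2 (15): +35 → 85 left.
HR tier1 at 13: fill all 40 → 45 left.
Sales tier1 at 10: only 45 left, fill 45.
Total = 18×10 + 15×35 + 13×40 + 10×45 = 1675.

1675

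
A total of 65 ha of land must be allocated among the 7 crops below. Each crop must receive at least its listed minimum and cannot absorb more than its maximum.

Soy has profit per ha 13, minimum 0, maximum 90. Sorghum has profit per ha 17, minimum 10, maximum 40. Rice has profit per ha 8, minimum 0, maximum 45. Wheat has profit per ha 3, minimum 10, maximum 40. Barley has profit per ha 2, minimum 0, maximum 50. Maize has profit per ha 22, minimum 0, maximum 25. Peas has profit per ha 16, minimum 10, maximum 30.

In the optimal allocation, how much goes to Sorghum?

20

Meeting every minimum uses 0+10+0+10+0+0+10 = 30 ha, leaving 35.
Order the crops by profit per ha: Maize 22 > Sorghum 17 > Peas 16 > Soy 13 > Rice 8 > Wheat 3 > Barley 2.
Maize takes 25 more to reach its cap of 25 — 10 left.
Sorghum has room for 30 more but only 10 remain, so it gets 20.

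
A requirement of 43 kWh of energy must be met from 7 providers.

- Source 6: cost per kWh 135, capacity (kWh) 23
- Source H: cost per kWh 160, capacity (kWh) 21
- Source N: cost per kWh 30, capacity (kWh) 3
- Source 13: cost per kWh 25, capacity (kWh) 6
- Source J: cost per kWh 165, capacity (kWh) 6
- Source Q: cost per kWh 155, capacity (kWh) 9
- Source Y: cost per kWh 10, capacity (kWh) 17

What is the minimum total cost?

Use providers in increasing cost order.
Source Y at 10: take all 17 kWh ; 26 still needed.
Take 6 from Source 13 at 25 ; need 20 more.
Take 3 from Source N at 30 ; need 17 more.
Source 6 (135): take the remaining 17 ; done.
Source Q, Source H, Source J: unused.
Cost = 17×10 + 6×25 + 3×30 + 17×135 = 2705.

2705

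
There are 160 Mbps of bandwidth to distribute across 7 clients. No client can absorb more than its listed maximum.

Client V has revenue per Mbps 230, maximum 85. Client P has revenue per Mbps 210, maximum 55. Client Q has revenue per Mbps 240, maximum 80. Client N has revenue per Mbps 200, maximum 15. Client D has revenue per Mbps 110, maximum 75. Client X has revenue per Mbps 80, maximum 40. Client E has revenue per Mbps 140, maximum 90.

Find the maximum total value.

37600

Highest revenue per Mbps first: Client Q 240 > Client V 230 > Client P 210 > Client N 200 > Client E 140 > Client D 110 > Client X 80.
Client Q: +80 to 80 (cap) → 80 left.
Client V: +80 (room for 85) → 80. Pool exhausted.
Total = 230×80 + 240×80 = 37600.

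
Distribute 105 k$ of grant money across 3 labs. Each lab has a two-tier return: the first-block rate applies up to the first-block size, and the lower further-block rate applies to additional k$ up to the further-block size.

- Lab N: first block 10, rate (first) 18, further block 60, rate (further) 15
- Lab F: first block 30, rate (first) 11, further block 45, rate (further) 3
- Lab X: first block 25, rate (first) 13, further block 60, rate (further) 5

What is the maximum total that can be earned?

Rank every tier by rate: Lab N/first 18 > Lab N/second 15 > Lab X/first 13 > Lab F/first 11 > Lab X/second 5 > Lab F/second 3.
Fill Lab N first block (10 at 18) → 95 left.
Lab N/second (15): +60 → 35 left.
Fill Lab X first block (25 at 13) → 10 left.
Lab F/first: +10 of 30 at 11; pool empty.
Total = 18×10 + 15×60 + 13×25 + 11×10 = 1515.

1515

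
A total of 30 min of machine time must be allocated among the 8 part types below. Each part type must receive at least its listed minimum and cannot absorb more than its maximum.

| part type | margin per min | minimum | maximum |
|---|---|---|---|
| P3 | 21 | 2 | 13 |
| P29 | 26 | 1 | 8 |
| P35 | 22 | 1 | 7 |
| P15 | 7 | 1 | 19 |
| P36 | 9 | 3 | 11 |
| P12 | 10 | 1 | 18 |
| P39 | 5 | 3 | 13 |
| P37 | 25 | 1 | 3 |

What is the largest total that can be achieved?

580

Meeting every minimum uses 2+1+1+1+3+1+3+1 = 13 min, leaving 17.
Order the part types by margin per min: P29 26 > P37 25 > P35 22 > P3 21 > P12 10 > P36 9 > P15 7 > P39 5.
P29: +7 to 8 (cap) ; 10 left.
P37: +2 to 3 (cap) ; 8 left.
P35: +6 to 7 (cap) ; 2 left.
Only 2 left; P3 takes them to reach 4.
Total = 21×4 + 26×8 + 22×7 + 7×1 + 9×3 + 10×1 + 5×3 + 25×3 = 580.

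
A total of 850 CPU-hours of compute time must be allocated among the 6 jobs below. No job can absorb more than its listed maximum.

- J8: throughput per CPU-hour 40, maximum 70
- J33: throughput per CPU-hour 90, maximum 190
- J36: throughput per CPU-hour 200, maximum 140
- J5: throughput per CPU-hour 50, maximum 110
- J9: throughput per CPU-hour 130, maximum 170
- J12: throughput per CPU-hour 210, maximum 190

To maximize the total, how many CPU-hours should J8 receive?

50

Highest throughput per CPU-hour first: J12 210 > J36 200 > J9 130 > J33 90 > J5 50 > J8 40.
J12 takes 190 to reach its cap of 190 — 660 left.
J36 takes 140 to reach its cap of 140 — 520 left.
J9: +170 to 170 (cap) — 350 left.
J33: +190 to 190 (cap) — 160 left.
J5: +110 to 110 (cap) — 50 left.
J8: +50 (room for 70) → 50. Pool exhausted.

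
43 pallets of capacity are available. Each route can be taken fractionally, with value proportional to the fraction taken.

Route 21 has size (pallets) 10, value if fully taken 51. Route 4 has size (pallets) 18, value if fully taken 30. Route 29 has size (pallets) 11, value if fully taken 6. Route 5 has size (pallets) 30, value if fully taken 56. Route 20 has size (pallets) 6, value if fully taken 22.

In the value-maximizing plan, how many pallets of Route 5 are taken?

Best value per unit of size first: Route 21 51/10≈5.1, Route 20 22/6≈3.67, Route 5 56/30≈1.87, Route 4 30/18≈1.67, Route 29 6/11≈0.545.
All 10 pallets of Route 21 fit (value 51) — 33 remain.
Take all of Route 20 (6 pallets, value 22) — 27 pallets left.
Fill the last 27 pallets with part of Route 5: 27/30 of it earns 50.4.

27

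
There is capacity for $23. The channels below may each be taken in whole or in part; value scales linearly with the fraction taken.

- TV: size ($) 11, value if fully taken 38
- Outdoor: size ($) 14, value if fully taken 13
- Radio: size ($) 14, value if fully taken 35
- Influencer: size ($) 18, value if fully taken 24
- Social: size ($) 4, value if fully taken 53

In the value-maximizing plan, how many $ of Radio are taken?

8

Rank by value-to-size ratio: Social 53/4≈13.2, TV 38/11≈3.45, Radio 35/14≈2.5, Influencer 24/18≈1.33, Outdoor 13/14≈0.929.
Social: take in full, 4 $ for value 53 — 19 left.
All 11 $ of TV fit (value 38) — 8 remain.
Fill the last 8 $ with part of Radio: 8/14 of it earns 20.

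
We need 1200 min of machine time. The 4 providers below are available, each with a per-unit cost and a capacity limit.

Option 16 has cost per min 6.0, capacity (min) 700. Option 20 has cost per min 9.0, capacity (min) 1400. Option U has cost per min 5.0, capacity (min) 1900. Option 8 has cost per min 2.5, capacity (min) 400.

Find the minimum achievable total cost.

Cheapest first:
Option 8 at 2.5: take all 400 min ; 800 still needed.
Option U (5.0): take the remaining 800 ; done.
Option 16, Option 20: unused.
Cost = 400×2.5 + 800×5.0 = 5000.

5000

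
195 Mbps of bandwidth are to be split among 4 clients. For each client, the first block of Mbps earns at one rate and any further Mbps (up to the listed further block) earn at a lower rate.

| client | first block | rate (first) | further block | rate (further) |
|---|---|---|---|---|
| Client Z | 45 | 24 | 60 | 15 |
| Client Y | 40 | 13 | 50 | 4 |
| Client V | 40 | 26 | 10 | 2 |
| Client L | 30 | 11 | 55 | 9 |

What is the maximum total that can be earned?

3650

Rank every tier by rate: Client V/T1 26 > Client Z/T1 24 > Client Z/T2 15 > Client Y/T1 13 > Client L/T1 11 > Client L/T2 9 > Client Y/T2 4 > Client V/T2 2.
Client V/T1 (26): +40 → 155 left.
Client Z/T1 (24): +45 → 110 left.
Client Z/T2 (15): +60 → 50 left.
Fill Client Y T1 block (40 at 13) → 10 left.
10 remain; put them into Client L T1 at 11.
Total = 26×40 + 24×45 + 15×60 + 13×40 + 11×10 = 3650.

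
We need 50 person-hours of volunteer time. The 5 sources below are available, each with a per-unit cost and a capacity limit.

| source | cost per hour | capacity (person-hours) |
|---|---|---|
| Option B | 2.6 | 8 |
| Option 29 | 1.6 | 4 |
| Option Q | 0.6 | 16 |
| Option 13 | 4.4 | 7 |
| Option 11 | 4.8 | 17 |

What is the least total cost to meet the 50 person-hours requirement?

Fill from the cheapest source first.
Option Q at 0.6: take all 16 person-hours ; 34 still needed.
Take 4 from Option 29 at 1.6 ; need 30 more.
Option B (2.6): use full 8 ; 22 person-hours to go.
Option 13 at 4.4: take all 7 person-hours ; 15 still needed.
Option 11 at 4.8: take 15 of its 17 ; requirement met.
Cost = 16×0.6 + 4×1.6 + 8×2.6 + 7×4.4 + 15×4.8 = 139.6.

139.6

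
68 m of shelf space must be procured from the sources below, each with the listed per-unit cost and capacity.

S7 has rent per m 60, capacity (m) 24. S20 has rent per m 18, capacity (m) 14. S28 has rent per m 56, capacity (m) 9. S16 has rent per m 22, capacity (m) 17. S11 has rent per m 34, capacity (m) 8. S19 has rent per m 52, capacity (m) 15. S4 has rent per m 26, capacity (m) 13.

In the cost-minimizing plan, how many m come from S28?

Fill from the cheapest source first.
S20 (18): use full 14 ; 54 m to go.
S16 (22): use full 17 ; 37 m to go.
S4 at 26: take all 13 m ; 24 still needed.
Take 8 from S11 at 34 ; need 16 more.
Take 15 from S19 at 52 ; need 1 more.
S28 (56): take the remaining 1 ; done.
S7: unused.

1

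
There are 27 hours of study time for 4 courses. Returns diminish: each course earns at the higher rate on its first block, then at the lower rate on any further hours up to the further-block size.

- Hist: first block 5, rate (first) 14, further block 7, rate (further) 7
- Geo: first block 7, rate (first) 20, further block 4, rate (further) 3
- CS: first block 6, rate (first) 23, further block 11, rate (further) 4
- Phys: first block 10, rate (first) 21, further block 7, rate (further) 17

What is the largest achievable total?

Treat each block as its own option and order by rate: CS/first 23 > Phys/first 21 > Geo/first 20 > Phys/second 17 > Hist/first 14 > Hist/second 7 > CS/second 4 > Geo/second 3.
CS/first (23): +6 ; 21 left.
Phys first at 21: fill all 10 ; 11 left.
Geo/first (20): +7 ; 4 left.
4 remain; put them into Phys second at 17.
Total = 23×6 + 21×10 + 20×7 + 17×4 = 556.

556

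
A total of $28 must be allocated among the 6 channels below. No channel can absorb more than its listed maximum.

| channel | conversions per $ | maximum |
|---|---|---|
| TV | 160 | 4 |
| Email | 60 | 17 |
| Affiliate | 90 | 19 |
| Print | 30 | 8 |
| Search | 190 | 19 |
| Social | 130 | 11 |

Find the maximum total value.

4900

Rank by conversions per $: Search 190 > TV 160 > Social 130 > Affiliate 90 > Email 60 > Print 30.
Search takes 19 to reach its cap of 19 — 9 left.
TV: +4 to 4 (cap) — 5 left.
Social: +5 (room for 11) → 5. Pool exhausted.
Total = 160×4 + 190×19 + 130×5 = 4900.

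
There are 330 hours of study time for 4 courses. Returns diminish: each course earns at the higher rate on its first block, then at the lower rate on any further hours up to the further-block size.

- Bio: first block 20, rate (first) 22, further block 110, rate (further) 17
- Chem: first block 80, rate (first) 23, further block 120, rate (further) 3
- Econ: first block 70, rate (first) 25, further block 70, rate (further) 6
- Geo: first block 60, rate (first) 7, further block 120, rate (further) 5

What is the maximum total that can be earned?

Rank every tier by rate: Econ/first 25 > Chem/first 23 > Bio/first 22 > Bio/second 17 > Geo/first 7 > Econ/second 6 > Geo/second 5 > Chem/second 3.
Fill Econ first block (70 at 25) ; 260 left.
Chem first at 23: fill all 80 ; 180 left.
Bio/first (22): +20 ; 160 left.
Bio second at 17: fill all 110 ; 50 left.
50 remain; put them into Geo first at 7.
Total = 25×70 + 23×80 + 22×20 + 17×110 + 7×50 = 6250.

6250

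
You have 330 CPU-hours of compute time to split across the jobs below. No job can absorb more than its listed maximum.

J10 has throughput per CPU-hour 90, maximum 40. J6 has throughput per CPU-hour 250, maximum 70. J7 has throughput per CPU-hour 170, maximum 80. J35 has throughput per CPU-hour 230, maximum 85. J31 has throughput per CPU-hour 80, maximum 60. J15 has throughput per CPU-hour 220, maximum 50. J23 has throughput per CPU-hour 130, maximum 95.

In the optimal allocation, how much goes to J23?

45

Highest throughput per CPU-hour first: J6 250 > J35 230 > J15 220 > J7 170 > J23 130 > J10 90 > J31 80.
Give J6 70 to hit its cap of 70 → 260 left.
J35: +85 to 85 (cap) → 175 left.
J15: +50 to 50 (cap) → 125 left.
J7: +80 to 80 (cap) → 45 left.
J23: +45 (room for 95) → 45. Pool exhausted.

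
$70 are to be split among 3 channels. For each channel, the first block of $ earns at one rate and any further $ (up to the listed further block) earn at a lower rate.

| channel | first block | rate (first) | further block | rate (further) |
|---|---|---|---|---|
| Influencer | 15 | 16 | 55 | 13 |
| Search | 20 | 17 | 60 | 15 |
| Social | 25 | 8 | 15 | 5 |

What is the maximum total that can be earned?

1105

Treat each block as its own option and order by rate: Search/first 17 > Influencer/first 16 > Search/second 15 > Influencer/second 13 > Social/first 8 > Social/second 5.
Search/first (17): +20 → 50 left.
Fill Influencer first block (15 at 16) → 35 left.
35 remain; put them into Search second at 15.
Total = 17×20 + 16×15 + 15×35 = 1105.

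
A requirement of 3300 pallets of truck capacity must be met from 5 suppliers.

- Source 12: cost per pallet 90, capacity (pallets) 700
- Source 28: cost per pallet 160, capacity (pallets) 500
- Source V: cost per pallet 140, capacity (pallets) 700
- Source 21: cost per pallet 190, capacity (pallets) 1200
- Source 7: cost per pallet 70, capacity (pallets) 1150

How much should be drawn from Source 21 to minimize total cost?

250

Cheapest first:
Source 7 at 70: take all 1150 pallets — 2150 still needed.
Source 12 (90): use full 700 — 1450 pallets to go.
Source V at 140: take all 700 pallets — 750 still needed.
Take 500 from Source 28 at 160 — need 250 more.
Source 21 at 190: take 250 of its 1200 — requirement met.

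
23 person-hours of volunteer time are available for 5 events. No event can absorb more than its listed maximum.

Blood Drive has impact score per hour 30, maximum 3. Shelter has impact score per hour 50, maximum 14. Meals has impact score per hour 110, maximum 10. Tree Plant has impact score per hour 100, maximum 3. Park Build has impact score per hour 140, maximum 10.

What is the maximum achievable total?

2800

Highest impact score per hour first: Park Build 140 > Meals 110 > Tree Plant 100 > Shelter 50 > Blood Drive 30.
Park Build takes 10 to reach its cap of 10 ; 13 left.
Meals takes 10 to reach its cap of 10 ; 3 left.
Give Tree Plant 3 to hit its cap of 3 ; 0 left.
Total = 110×10 + 100×3 + 140×10 = 2800.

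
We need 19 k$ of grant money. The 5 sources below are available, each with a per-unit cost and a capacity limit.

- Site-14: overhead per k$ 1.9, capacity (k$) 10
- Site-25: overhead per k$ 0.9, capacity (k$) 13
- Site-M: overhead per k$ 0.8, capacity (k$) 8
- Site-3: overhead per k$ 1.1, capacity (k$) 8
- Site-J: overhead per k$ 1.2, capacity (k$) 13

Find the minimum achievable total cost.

Use sources in increasing cost order.
Take 8 from Site-M at 0.8 → need 11 more.
Site-25 (0.9): take the remaining 11 → done.
Site-3, Site-J, Site-14: unused.
Cost = 8×0.8 + 11×0.9 = 16.3.

16.3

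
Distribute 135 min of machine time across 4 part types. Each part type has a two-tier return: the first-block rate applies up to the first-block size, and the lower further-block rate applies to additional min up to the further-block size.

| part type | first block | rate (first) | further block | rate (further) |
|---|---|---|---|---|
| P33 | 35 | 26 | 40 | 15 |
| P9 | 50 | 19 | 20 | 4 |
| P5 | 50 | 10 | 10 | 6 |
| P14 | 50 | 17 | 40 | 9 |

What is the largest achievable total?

2710

Treat each block as its own option and order by rate: P33/tier1 26 > P9/tier1 19 > P14/tier1 17 > P33/tier2 15 > P5/tier1 10 > P14/tier2 9 > P5/tier2 6 > P9/tier2 4.
P33/tier1 (26): +35 → 100 left.
P9/tier1 (19): +50 → 50 left.
P14 tier1 at 17: fill all 50 → 0 left.
Total = 26×35 + 19×50 + 17×50 = 2710.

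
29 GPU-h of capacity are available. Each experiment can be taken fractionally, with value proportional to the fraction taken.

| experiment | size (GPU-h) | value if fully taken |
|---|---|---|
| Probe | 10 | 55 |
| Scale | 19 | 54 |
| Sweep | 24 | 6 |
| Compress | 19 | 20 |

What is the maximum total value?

109

Best value per unit of size first: Probe 55/10≈5.5, Scale 54/19≈2.84, Compress 20/19≈1.05, Sweep 6/24≈0.25.
All 10 GPU-h of Probe fit (value 55) — 19 remain.
Scale: take in full, 19 GPU-h for value 54 — 0 left.
Total value = 109.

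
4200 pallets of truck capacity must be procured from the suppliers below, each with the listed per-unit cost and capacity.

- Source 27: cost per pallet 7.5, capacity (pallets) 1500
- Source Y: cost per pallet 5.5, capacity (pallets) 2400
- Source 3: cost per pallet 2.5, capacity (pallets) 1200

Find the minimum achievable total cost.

Fill from the cheapest supplier first.
Source 3 at 2.5: take all 1200 pallets — 3000 still needed.
Take 2400 from Source Y at 5.5 — need 600 more.
Source 27 at 7.5: take 600 of its 1500 — requirement met.
Cost = 1200×2.5 + 2400×5.5 + 600×7.5 = 20700.

20700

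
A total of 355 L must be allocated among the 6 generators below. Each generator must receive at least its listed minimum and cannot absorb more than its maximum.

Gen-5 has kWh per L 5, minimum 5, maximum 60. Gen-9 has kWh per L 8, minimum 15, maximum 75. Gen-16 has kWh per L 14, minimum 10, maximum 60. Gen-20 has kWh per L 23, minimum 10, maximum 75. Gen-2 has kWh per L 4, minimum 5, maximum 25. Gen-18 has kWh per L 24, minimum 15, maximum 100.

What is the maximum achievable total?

Meeting every minimum uses 5+15+10+10+5+15 = 60 L, leaving 295.
Order the generators by kWh per L: Gen-18 24 > Gen-20 23 > Gen-16 14 > Gen-9 8 > Gen-5 5 > Gen-2 4.
Gen-18 takes 85 more to reach its cap of 100 ; 210 left.
Give Gen-20 65 more to hit its cap of 75 ; 145 left.
Give Gen-16 50 more to hit its cap of 60 ; 95 left.
Gen-9 takes 60 more to reach its cap of 75 ; 35 left.
Only 35 left; Gen-5 takes them to reach 40.
Total = 5×40 + 8×75 + 14×60 + 23×75 + 4×5 + 24×100 = 5785.

5785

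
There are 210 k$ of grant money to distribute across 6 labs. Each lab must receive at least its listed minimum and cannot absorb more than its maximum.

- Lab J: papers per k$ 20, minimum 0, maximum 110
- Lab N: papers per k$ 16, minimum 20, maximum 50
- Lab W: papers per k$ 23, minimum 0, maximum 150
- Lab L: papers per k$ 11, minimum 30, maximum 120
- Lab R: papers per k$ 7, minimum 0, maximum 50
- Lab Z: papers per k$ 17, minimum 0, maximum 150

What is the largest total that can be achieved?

Meeting every minimum uses 0+20+0+30+0+0 = 50 k$, leaving 160.
Highest papers per k$ first: Lab W 23 > Lab J 20 > Lab Z 17 > Lab N 16 > Lab L 11 > Lab R 7.
Lab W: +150 to 150 (cap) ; 10 left.
Lab J: +10 (room for 110) → 10. Pool exhausted.
Total = 20×10 + 16×20 + 23×150 + 11×30 = 4300.

4300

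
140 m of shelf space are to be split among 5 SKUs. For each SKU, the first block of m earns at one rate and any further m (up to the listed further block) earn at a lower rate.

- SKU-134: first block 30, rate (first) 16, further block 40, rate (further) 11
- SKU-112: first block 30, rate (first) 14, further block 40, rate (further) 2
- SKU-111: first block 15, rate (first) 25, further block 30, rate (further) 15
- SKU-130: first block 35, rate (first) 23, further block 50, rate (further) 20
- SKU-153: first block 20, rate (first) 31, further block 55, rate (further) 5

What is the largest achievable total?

Treat each block as its own option and order by rate: SKU-153/T1 31 > SKU-111/T1 25 > SKU-130/T1 23 > SKU-130/T2 20 > SKU-134/T1 16 > SKU-111/T2 15 > SKU-112/T1 14 > SKU-134/T2 11 > SKU-153/T2 5 > SKU-112/T2 2.
SKU-153 T1 at 31: fill all 20 → 120 left.
SKU-111 T1 at 25: fill all 15 → 105 left.
SKU-130/T1 (23): +35 → 70 left.
SKU-130/T2 (20): +50 → 20 left.
SKU-134/T1: +20 of 30 at 16; pool empty.
Total = 31×20 + 25×15 + 23×35 + 20×50 + 16×20 = 3120.

3120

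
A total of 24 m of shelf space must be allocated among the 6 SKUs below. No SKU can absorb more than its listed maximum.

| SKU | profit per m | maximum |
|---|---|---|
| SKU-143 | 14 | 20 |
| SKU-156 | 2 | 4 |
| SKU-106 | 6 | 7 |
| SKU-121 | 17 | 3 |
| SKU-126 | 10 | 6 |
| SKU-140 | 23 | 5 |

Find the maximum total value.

390

Order the SKUs by profit per m: SKU-140 23 > SKU-121 17 > SKU-143 14 > SKU-126 10 > SKU-106 6 > SKU-156 2.
Give SKU-140 5 to hit its cap of 5 → 19 left.
SKU-121 takes 3 to reach its cap of 3 → 16 left.
SKU-143 has room for 20 but only 16 remain, so it gets 16.
Total = 14×16 + 17×3 + 23×5 = 390.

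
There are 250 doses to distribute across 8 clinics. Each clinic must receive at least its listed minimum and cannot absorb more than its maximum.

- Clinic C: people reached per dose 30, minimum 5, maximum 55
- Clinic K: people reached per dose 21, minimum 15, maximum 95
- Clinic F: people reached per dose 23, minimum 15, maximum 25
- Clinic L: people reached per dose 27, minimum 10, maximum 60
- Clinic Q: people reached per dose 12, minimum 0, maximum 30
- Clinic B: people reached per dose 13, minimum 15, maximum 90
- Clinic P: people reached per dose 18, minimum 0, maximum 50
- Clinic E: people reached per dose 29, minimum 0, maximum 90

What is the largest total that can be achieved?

Meeting every minimum uses 5+15+15+10+0+15+0+0 = 60 doses, leaving 190.
Highest people reached per dose first: Clinic C 30 > Clinic E 29 > Clinic L 27 > Clinic F 23 > Clinic K 21 > Clinic P 18 > Clinic B 13 > Clinic Q 12.
Clinic C takes 50 more to reach its cap of 55 → 140 left.
Clinic E: +90 to 90 (cap) → 50 left.
Clinic L takes 50 more to reach its cap of 60 → 0 left.
Total = 30×55 + 21×15 + 23×15 + 27×60 + 13×15 + 29×90 = 6735.

6735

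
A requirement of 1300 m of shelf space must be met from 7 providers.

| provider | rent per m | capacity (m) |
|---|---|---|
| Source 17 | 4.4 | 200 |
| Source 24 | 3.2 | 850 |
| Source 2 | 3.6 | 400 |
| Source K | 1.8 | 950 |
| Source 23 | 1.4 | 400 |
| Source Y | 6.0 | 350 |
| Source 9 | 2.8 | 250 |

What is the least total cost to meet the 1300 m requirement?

2180

Use providers in increasing cost order.
Take 400 from Source 23 at 1.4 ; need 900 more.
Source K (1.8): take the remaining 900 ; done.
Source 9, Source 24, Source 2, Source 17, Source Y: unused.
Cost = 400×1.4 + 900×1.8 = 2180.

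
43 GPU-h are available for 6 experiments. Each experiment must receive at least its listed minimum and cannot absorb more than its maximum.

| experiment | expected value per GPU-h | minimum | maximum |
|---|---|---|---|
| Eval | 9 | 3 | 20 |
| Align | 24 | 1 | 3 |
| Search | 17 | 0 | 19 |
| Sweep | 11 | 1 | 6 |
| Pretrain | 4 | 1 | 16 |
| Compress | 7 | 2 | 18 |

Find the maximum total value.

Meeting every minimum uses 3+1+0+1+1+2 = 8 GPU-h, leaving 35.
Rank by expected value per GPU-h: Align 24 > Search 17 > Sweep 11 > Eval 9 > Compress 7 > Pretrain 4.
Align: +2 to 3 (cap) → 33 left.
Search takes 19 more to reach its cap of 19 → 14 left.
Sweep takes 5 more to reach its cap of 6 → 9 left.
Eval has room for 17 more but only 9 remain, so it gets 12.
Total = 9×12 + 24×3 + 17×19 + 11×6 + 4×1 + 7×2 = 587.

587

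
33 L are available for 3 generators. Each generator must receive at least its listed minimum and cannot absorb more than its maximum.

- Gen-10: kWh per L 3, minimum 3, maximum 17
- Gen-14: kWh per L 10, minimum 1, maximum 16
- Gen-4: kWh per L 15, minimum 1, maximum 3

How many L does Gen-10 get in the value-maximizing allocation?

Meeting every minimum uses 3+1+1 = 5 L, leaving 28.
Rank by kWh per L: Gen-4 15 > Gen-14 10 > Gen-10 3.
Give Gen-4 2 more to hit its cap of 3 → 26 left.
Gen-14: +15 to 16 (cap) → 11 left.
Gen-10: +11 (room for 14) → 14. Pool exhausted.

14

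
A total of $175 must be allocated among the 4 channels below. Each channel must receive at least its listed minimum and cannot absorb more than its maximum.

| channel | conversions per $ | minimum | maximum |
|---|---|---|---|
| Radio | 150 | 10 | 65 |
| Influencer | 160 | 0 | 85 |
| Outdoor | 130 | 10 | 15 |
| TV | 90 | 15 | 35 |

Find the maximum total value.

26000

Meeting every minimum uses 10+0+10+15 = 35 $, leaving 140.
Highest conversions per $ first: Influencer 160 > Radio 150 > Outdoor 130 > TV 90.
Influencer takes 85 more to reach its cap of 85 — 55 left.
Radio: +55 to 65 (cap) — 0 left.
Total = 150×65 + 160×85 + 130×10 + 90×15 = 26000.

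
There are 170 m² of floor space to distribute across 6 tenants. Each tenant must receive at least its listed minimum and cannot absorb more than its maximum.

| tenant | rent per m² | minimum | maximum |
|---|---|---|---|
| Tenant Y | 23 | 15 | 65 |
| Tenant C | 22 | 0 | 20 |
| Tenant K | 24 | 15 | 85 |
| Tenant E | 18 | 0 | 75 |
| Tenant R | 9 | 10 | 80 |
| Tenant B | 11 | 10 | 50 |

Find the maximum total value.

3735

Meeting every minimum uses 15+0+15+0+10+10 = 50 m², leaving 120.
Highest rent per m² first: Tenant K 24 > Tenant Y 23 > Tenant C 22 > Tenant E 18 > Tenant B 11 > Tenant R 9.
Give Tenant K 70 more to hit its cap of 85 — 50 left.
Tenant Y takes 50 more to reach its cap of 65 — 0 left.
Total = 23×65 + 24×85 + 9×10 + 11×10 = 3735.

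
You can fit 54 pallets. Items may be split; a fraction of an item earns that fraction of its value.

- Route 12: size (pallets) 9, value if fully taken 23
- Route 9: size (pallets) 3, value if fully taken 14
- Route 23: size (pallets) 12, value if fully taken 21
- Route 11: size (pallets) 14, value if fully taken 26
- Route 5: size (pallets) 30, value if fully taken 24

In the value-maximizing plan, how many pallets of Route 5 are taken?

Sort by value density: Route 9 14/3≈4.67, Route 12 23/9≈2.56, Route 11 26/14≈1.86, Route 23 21/12≈1.75, Route 5 24/30≈0.8.
Route 9: take in full, 3 pallets for value 14 → 51 left.
Route 12: take in full, 9 pallets for value 23 → 42 left.
All 14 pallets of Route 11 fit (value 26) → 28 remain.
Take all of Route 23 (12 pallets, value 21) → 16 pallets left.
Fill the last 16 pallets with part of Route 5: 16/30 of it earns 12.8.

16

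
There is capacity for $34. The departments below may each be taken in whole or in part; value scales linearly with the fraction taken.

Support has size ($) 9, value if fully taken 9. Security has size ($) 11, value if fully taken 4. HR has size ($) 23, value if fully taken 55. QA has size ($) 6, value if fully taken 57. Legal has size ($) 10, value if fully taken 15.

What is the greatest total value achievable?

119.5

Rank by value-to-size ratio: QA 57/6≈9.5, HR 55/23≈2.39, Legal 15/10≈1.5, Support 9/9≈1, Security 4/11≈0.364.
All 6 $ of QA fit (value 57) ; 28 remain.
HR: take in full, 23 $ for value 55 ; 5 left.
Only 5 $ remain; take 5/10 of Legal for value 15×5/10 = 7.5.
Total value = 119.5.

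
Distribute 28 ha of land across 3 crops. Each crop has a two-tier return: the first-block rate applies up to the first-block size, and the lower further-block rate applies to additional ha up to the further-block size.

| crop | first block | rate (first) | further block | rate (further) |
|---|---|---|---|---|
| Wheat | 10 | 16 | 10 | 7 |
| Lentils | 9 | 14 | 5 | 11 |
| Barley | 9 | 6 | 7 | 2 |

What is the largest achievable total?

369

Treat each block as its own option and order by rate: Wheat/first 16 > Lentils/first 14 > Lentils/second 11 > Wheat/second 7 > Barley/first 6 > Barley/second 2.
Wheat first at 16: fill all 10 ; 18 left.
Fill Lentils first block (9 at 14) ; 9 left.
Lentils/second (11): +5 ; 4 left.
Wheat/second: +4 of 10 at 7; pool empty.
Total = 16×10 + 14×9 + 11×5 + 7×4 = 369.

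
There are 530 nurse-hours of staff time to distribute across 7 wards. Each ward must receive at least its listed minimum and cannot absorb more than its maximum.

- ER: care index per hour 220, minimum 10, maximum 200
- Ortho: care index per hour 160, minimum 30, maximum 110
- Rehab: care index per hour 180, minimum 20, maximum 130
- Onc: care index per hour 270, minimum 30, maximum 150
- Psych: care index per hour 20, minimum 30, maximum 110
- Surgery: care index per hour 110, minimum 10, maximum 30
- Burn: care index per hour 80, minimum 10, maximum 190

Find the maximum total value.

109800

Meeting every minimum uses 10+30+20+30+30+10+10 = 140 nurse-hours, leaving 390.
Order the wards by care index per hour: Onc 270 > ER 220 > Rehab 180 > Ortho 160 > Surgery 110 > Burn 80 > Psych 20.
Onc takes 120 more to reach its cap of 150 → 270 left.
ER takes 190 more to reach its cap of 200 → 80 left.
Only 80 left; Rehab takes them to reach 100.
Total = 220×200 + 160×30 + 180×100 + 270×150 + 20×30 + 110×10 + 80×10 = 109800.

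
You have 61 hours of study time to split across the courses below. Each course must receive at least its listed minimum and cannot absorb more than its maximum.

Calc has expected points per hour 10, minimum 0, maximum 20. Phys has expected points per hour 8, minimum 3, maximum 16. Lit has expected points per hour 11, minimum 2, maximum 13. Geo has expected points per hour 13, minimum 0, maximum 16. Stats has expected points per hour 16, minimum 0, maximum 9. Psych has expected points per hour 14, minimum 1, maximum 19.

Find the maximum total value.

795

Meeting every minimum uses 0+3+2+0+0+1 = 6 hours, leaving 55.
Order the courses by expected points per hour: Stats 16 > Psych 14 > Geo 13 > Lit 11 > Calc 10 > Phys 8.
Give Stats 9 more to hit its cap of 9 → 46 left.
Psych takes 18 more to reach its cap of 19 → 28 left.
Give Geo 16 more to hit its cap of 16 → 12 left.
Lit: +11 to 13 (cap) → 1 left.
Calc has room for 20 more but only 1 remain, so it gets 1.
Total = 10×1 + 8×3 + 11×13 + 13×16 + 16×9 + 14×19 = 795.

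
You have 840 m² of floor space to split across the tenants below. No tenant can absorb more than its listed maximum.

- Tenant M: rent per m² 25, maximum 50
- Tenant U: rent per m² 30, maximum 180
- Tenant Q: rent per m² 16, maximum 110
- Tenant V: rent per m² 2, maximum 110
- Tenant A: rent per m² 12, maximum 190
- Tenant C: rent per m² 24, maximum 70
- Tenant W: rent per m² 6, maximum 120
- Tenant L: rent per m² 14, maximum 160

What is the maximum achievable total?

15090

Order the tenants by rent per m²: Tenant U 30 > Tenant M 25 > Tenant C 24 > Tenant Q 16 > Tenant L 14 > Tenant A 12 > Tenant W 6 > Tenant V 2.
Tenant U: +180 to 180 (cap) → 660 left.
Tenant M: +50 to 50 (cap) → 610 left.
Tenant C: +70 to 70 (cap) → 540 left.
Give Tenant Q 110 to hit its cap of 110 → 430 left.
Give Tenant L 160 to hit its cap of 160 → 270 left.
Tenant A: +190 to 190 (cap) → 80 left.
Tenant W has room for 120 but only 80 remain, so it gets 80.
Total = 25×50 + 30×180 + 16×110 + 12×190 + 24×70 + 6×80 + 14×160 = 15090.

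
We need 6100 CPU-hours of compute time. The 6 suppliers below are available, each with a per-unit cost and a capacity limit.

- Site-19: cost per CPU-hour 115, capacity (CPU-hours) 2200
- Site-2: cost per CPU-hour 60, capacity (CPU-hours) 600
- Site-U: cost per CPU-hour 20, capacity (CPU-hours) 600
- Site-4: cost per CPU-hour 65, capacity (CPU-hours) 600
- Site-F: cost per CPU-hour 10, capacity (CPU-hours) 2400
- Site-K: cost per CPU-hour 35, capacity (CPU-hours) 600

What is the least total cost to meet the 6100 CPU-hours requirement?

281500

Cheapest first:
Site-F (10): use full 2400 — 3700 CPU-hours to go.
Site-U (20): use full 600 — 3100 CPU-hours to go.
Site-K at 35: take all 600 CPU-hours — 2500 still needed.
Site-2 at 60: take all 600 CPU-hours — 1900 still needed.
Site-4 (65): use full 600 — 1300 CPU-hours to go.
Site-19 at 115: take 1300 of its 2200 — requirement met.
Cost = 2400×10 + 600×20 + 600×35 + 600×60 + 600×65 + 1300×115 = 281500.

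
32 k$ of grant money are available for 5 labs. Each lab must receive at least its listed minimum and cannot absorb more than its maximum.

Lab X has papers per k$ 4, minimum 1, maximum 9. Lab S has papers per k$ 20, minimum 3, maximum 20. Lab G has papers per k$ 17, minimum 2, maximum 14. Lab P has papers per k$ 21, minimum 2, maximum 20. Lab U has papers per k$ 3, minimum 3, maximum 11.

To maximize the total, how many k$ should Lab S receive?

Meeting every minimum uses 1+3+2+2+3 = 11 k$, leaving 21.
Highest papers per k$ first: Lab P 21 > Lab S 20 > Lab G 17 > Lab X 4 > Lab U 3.
Lab P: +18 to 20 (cap) — 3 left.
Only 3 left; Lab S takes them to reach 6.

6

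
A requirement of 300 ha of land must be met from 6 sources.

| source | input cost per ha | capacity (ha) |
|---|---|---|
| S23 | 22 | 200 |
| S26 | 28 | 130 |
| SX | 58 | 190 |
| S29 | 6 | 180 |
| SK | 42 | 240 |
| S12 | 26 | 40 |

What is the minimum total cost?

3720

Cheapest first:
Take 180 from S29 at 6 ; need 120 more.
Take 120 from S23 at 22 to finish.
S12, S26, SK, SX: unused.
Cost = 180×6 + 120×22 = 3720.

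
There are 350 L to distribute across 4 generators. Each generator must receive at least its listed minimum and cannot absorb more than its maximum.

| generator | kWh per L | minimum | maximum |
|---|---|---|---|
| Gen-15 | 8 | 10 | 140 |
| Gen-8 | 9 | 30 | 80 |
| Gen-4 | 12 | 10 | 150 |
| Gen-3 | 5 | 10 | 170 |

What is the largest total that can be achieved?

3450

Meeting every minimum uses 10+30+10+10 = 60 L, leaving 290.
Highest kWh per L first: Gen-4 12 > Gen-8 9 > Gen-15 8 > Gen-3 5.
Give Gen-4 140 more to hit its cap of 150 — 150 left.
Give Gen-8 50 more to hit its cap of 80 — 100 left.
Only 100 left; Gen-15 takes them to reach 110.
Total = 8×110 + 9×80 + 12×150 + 5×10 = 3450.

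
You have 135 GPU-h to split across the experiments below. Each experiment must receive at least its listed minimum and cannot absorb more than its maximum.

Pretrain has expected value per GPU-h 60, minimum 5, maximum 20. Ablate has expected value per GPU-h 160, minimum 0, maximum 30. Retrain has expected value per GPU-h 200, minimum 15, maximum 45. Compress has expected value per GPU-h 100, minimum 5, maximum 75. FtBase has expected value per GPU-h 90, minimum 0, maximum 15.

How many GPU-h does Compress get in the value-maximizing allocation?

Meeting every minimum uses 5+0+15+5+0 = 25 GPU-h, leaving 110.
Rank by expected value per GPU-h: Retrain 200 > Ablate 160 > Compress 100 > FtBase 90 > Pretrain 60.
Retrain takes 30 more to reach its cap of 45 — 80 left.
Ablate: +30 to 30 (cap) — 50 left.
Only 50 left; Compress takes them to reach 55.

55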